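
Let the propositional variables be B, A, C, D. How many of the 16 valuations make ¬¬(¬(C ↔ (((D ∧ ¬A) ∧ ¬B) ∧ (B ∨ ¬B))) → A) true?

12

Initial set: {¬¬(¬(C ↔ (((D ∧ ¬A) ∧ ¬B) ∧ (B ∨ ¬B))) → A)}.
¬¬(¬(C ↔ (((D ∧ ¬A) ∧ ¬B) ∧ (B ∨ ¬B))) → A): drop double negation, giving (¬(C ↔ (((D ∧ ¬A) ∧ ¬B) ∧ (B ∨ ¬B))) → A).
(¬(C ↔ (((D ∧ ¬A) ∧ ¬B) ∧ (B ∨ ¬B))) → A): β-rule — branch into ¬¬(C ↔ (((D ∧ ¬A) ∧ ¬B) ∧ (B ∨ ¬B)))  //  A.
  branch 1 (add ¬¬(C ↔ (((D ∧ ¬A) ∧ ¬B) ∧ (B ∨ ¬B)))):
    ¬¬(C ↔ (((D ∧ ¬A) ∧ ¬B) ∧ (B ∨ ¬B))): β-rule — branch into C, (((D ∧ ¬A) ∧ ¬B) ∧ (B ∨ ¬B))  //  ¬C, ¬(((D ∧ ¬A) ∧ ¬B) ∧ (B ∨ ¬B)).
      branch 1.1 (add C, (((D ∧ ¬A) ∧ ¬B) ∧ (B ∨ ¬B))):
        (((D ∧ ¬A) ∧ ¬B) ∧ (B ∨ ¬B)): α-rule — add ((D ∧ ¬A) ∧ ¬B), (B ∨ ¬B).
        ((D ∧ ¬A) ∧ ¬B): α-rule — add (D ∧ ¬A), ¬B.
        (D ∧ ¬A): α-rule — add D, ¬A.
        (B ∨ ¬B): β-rule — branch into B  //  ¬B.
          branch 1.1.1 (add B):
            × closes — contains both B and ¬B.
          branch 1.1.2 (add ¬B):
            ○ open, literals {A=false, B=false, C=true, D=true}.
      branch 1.2 (add ¬C, ¬(((D ∧ ¬A) ∧ ¬B) ∧ (B ∨ ¬B))):
        ¬(((D ∧ ¬A) ∧ ¬B) ∧ (B ∨ ¬B)): β-rule — branch into ¬((D ∧ ¬A) ∧ ¬B)  //  ¬(B ∨ ¬B).
          branch 1.2.1 (add ¬((D ∧ ¬A) ∧ ¬B)):
            ¬((D ∧ ¬A) ∧ ¬B): β-rule — branch into ¬(D ∧ ¬A)  //  ¬¬B.
              branch 1.2.1.1 (add ¬(D ∧ ¬A)):
                ¬(D ∧ ¬A): β-rule — branch into ¬D  //  ¬¬A.
                  branch 1.2.1.1.1 (add ¬D):
                    ○ open, literals {C=false, D=false}.
                  branch 1.2.1.1.2 (add ¬¬A):
                    ○ open, literals {A=true, C=false}.
              branch 1.2.1.2 (add ¬¬B):
                ○ open, literals {B=true, C=false}.
          branch 1.2.2 (add ¬(B ∨ ¬B)):
            ¬(B ∨ ¬B): α-rule — add ¬B, ¬¬B.
            × closes — contains both B and ¬B.
  branch 2 (add A):
    ○ open, literals {A=true}.
2 branches closed, 5 open.
Each open branch fixes some atoms; the unmentioned ones are free. Counting distinct full assignments: branch {A=false, B=false, C=true, D=true} (none free) contributes 1 new; branch {C=false, D=false} (B, A) contributes 4 new; branch {A=true, C=false} (B, D) contributes 2 new; branch {B=true, C=false} (A, D) contributes 1 new; branch {A=true} (B, C, D) contributes 4 new. Total: 12.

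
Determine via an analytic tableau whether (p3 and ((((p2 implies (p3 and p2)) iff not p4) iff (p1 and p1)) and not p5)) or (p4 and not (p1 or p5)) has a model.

Initial set: {T ((p3 and ((((p2 implies (p3 and p2)) iff not p4) iff (p1 and p1)) and not p5)) or (p4 and not (p1 or p5)))}.
T ((p3 and ((((p2 implies (p3 and p2)) iff not p4) iff (p1 and p1)) and not p5)) or (p4 and not (p1 or p5))): β-rule — branch into T (p3 and ((((p2 implies (p3 and p2)) iff not p4) iff (p1 and p1)) and not p5))  //  T (p4 and not (p1 or p5)).
  branch 1 (add T (p3 and ((((p2 implies (p3 and p2)) iff not p4) iff (p1 and p1)) and not p5))):
    T (p3 and ((((p2 implies (p3 and p2)) iff not p4) iff (p1 and p1)) and not p5)): α-rule — add T p3, T ((((p2 implies (p3 and p2)) iff not p4) iff (p1 and p1)) and not p5).
    T ((((p2 implies (p3 and p2)) iff not p4) iff (p1 and p1)) and not p5): α-rule — add T (((p2 implies (p3 and p2)) iff not p4) iff (p1 and p1)), T not p5.
    T (((p2 implies (p3 and p2)) iff not p4) iff (p1 and p1)): β-rule — branch into T ((p2 implies (p3 and p2)) iff not p4), T (p1 and p1)  //  F ((p2 implies (p3 and p2)) iff not p4), F (p1 and p1).
      branch 1.1 (add T ((p2 implies (p3 and p2)) iff not p4), T (p1 and p1)):
        T (p1 and p1): α-rule — add T p1, T p1.
        T ((p2 implies (p3 and p2)) iff not p4): β-rule — branch into T (p2 implies (p3 and p2)), T not p4  //  F (p2 implies (p3 and p2)), F not p4.
          branch 1.1.1 (add T (p2 implies (p3 and p2)), T not p4):
            T (p2 implies (p3 and p2)): β-rule — branch into F p2  //  T (p3 and p2).
              branch 1.1.1.1 (add F p2):
                ○ open, literals {p1=true, p2=false, p3=true, p4=false, p5=false}.
              branch 1.1.1.2 (add T (p3 and p2)):
                T (p3 and p2): α-rule — add T p3, T p2.
                ○ open, literals {p1=true, p2=true, p3=true, p4=false, p5=false}.
          branch 1.1.2 (add F (p2 implies (p3 and p2)), F not p4):
            F (p2 implies (p3 and p2)): α-rule — add T p2, F (p3 and p2).
            F (p3 and p2): β-rule — branch into F p3  //  F p2.
              branch 1.1.2.1 (add F p3):
                × closes — contains both p3 and not p3.
              branch 1.1.2.2 (add F p2):
                × closes — contains both p2 and not p2.
      branch 1.2 (add F ((p2 implies (p3 and p2)) iff not p4), F (p1 and p1)):
        F ((p2 implies (p3 and p2)) iff not p4): β-rule — branch into T (p2 implies (p3 and p2)), F not p4  //  F (p2 implies (p3 and p2)), T not p4.
          branch 1.2.1 (add T (p2 implies (p3 and p2)), F not p4):
            F (p1 and p1): β-rule — branch into F p1  //  F p1.
              branch 1.2.1.1 (add F p1):
                T (p2 implies (p3 and p2)): β-rule — branch into F p2  //  T (p3 and p2).
                  branch 1.2.1.1.1 (add F p2):
                    ○ open, literals {p1=false, p2=false, p3=true, p4=true, p5=false}.
                  branch 1.2.1.1.2 (add T (p3 and p2)):
                    T (p3 and p2): α-rule — add T p3, T p2.
                    ○ open, literals {p1=false, p2=true, p3=true, p4=true, p5=false}.
              branch 1.2.1.2 (add F p1):
                T (p2 implies (p3 and p2)): β-rule — branch into F p2  //  T (p3 and p2).
                  branch 1.2.1.2.1 (add F p2):
                    ○ open, literals {p1=false, p2=false, p3=true, p4=true, p5=false}.
                  branch 1.2.1.2.2 (add T (p3 and p2)):
                    T (p3 and p2): α-rule — add T p3, T p2.
                    ○ open, literals {p1=false, p2=true, p3=true, p4=true, p5=false}.
          branch 1.2.2 (add F (p2 implies (p3 and p2)), T not p4):
            F (p2 implies (p3 and p2)): α-rule — add T p2, F (p3 and p2).
            F (p1 and p1): β-rule — branch into F p1  //  F p1.
              branch 1.2.2.1 (add F p1):
                F (p3 and p2): β-rule — branch into F p3  //  F p2.
                  branch 1.2.2.1.1 (add F p3):
                    × closes — contains both p3 and not p3.
                  branch 1.2.2.1.2 (add F p2):
                    × closes — contains both p2 and not p2.
              branch 1.2.2.2 (add F p1):
                F (p3 and p2): β-rule — branch into F p3  //  F p2.
                  branch 1.2.2.2.1 (add F p3):
                    × closes — contains both p3 and not p3.
                  branch 1.2.2.2.2 (add F p2):
                    × closes — contains both p2 and not p2.
  branch 2 (add T (p4 and not (p1 or p5))):
    T (p4 and not (p1 or p5)): α-rule — add T p4, T not (p1 or p5).
    T not (p1 or p5): α-rule — add F p1, F p5.
    ○ open, literals {p1=false, p4=true, p5=false}.
6 branches closed, 7 open.
An open branch gives a satisfying assignment: p1=true, p2=false, p3=true, p4=false, p5=false.

Satisfiable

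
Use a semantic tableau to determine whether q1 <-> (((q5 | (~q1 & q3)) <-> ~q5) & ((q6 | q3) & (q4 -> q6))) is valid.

Assume the negation and expand:
Initial set: {~(q1 <-> (((q5 | (~q1 & q3)) <-> ~q5) & ((q6 | q3) & (q4 -> q6))))}.
~(q1 <-> (((q5 | (~q1 & q3)) <-> ~q5) & ((q6 | q3) & (q4 -> q6)))): β-rule — branch into q1, ~(((q5 | (~q1 & q3)) <-> ~q5) & ((q6 | q3) & (q4 -> q6)))  //  ~q1, (((q5 | (~q1 & q3)) <-> ~q5) & ((q6 | q3) & (q4 -> q6))).
  branch 1 (add q1, ~(((q5 | (~q1 & q3)) <-> ~q5) & ((q6 | q3) & (q4 -> q6)))):
    ~(((q5 | (~q1 & q3)) <-> ~q5) & ((q6 | q3) & (q4 -> q6))): β-rule — branch into ~((q5 | (~q1 & q3)) <-> ~q5)  //  ~((q6 | q3) & (q4 -> q6)).
      branch 1.1 (add ~((q5 | (~q1 & q3)) <-> ~q5)):
        ~((q5 | (~q1 & q3)) <-> ~q5): β-rule — branch into (q5 | (~q1 & q3)), ~~q5  //  ~(q5 | (~q1 & q3)), ~q5.
          branch 1.1.1 (add (q5 | (~q1 & q3)), ~~q5):
            (q5 | (~q1 & q3)): β-rule — branch into q5  //  (~q1 & q3).
              branch 1.1.1.1 (add q5):
                ○ open, literals {q1=true, q5=true}.
              branch 1.1.1.2 (add (~q1 & q3)):
                (~q1 & q3): α-rule — add ~q1, q3.
                × closes — contains both q1 and ~q1.
          branch 1.1.2 (add ~(q5 | (~q1 & q3)), ~q5):
            ~(q5 | (~q1 & q3)): α-rule — add ~q5, ~(~q1 & q3).
            ~(~q1 & q3): β-rule — branch into ~~q1  //  ~q3.
              branch 1.1.2.1 (add ~~q1):
                ○ open, literals {q1=true, q5=false}.
              branch 1.1.2.2 (add ~q3):
                ○ open, literals {q1=true, q3=false, q5=false}.
      branch 1.2 (add ~((q6 | q3) & (q4 -> q6))):
        ~((q6 | q3) & (q4 -> q6)): β-rule — branch into ~(q6 | q3)  //  ~(q4 -> q6).
          branch 1.2.1 (add ~(q6 | q3)):
            ~(q6 | q3): α-rule — add ~q6, ~q3.
            ○ open, literals {q1=true, q3=false, q6=false}.
          branch 1.2.2 (add ~(q4 -> q6)):
            ~(q4 -> q6): α-rule — add q4, ~q6.
            ○ open, literals {q1=true, q4=true, q6=false}.
  branch 2 (add ~q1, (((q5 | (~q1 & q3)) <-> ~q5) & ((q6 | q3) & (q4 -> q6)))):
    (((q5 | (~q1 & q3)) <-> ~q5) & ((q6 | q3) & (q4 -> q6))): α-rule — add ((q5 | (~q1 & q3)) <-> ~q5), ((q6 | q3) & (q4 -> q6)).
    ((q6 | q3) & (q4 -> q6)): α-rule — add (q6 | q3), (q4 -> q6).
    ((q5 | (~q1 & q3)) <-> ~q5): β-rule — branch into (q5 | (~q1 & q3)), ~q5  //  ~(q5 | (~q1 & q3)), ~~q5.
      branch 2.1 (add (q5 | (~q1 & q3)), ~q5):
        (q6 | q3): β-rule — branch into q6  //  q3.
          branch 2.1.1 (add q6):
            (q4 -> q6): β-rule — branch into ~q4  //  q6.
              branch 2.1.1.1 (add ~q4):
                (q5 | (~q1 & q3)): β-rule — branch into q5  //  (~q1 & q3).
                  branch 2.1.1.1.1 (add q5):
                    × closes — contains both q5 and ~q5.
                  branch 2.1.1.1.2 (add (~q1 & q3)):
                    (~q1 & q3): α-rule — add ~q1, q3.
                    ○ open, literals {q1=false, q3=true, q4=false, q5=false, q6=true}.
              branch 2.1.1.2 (add q6):
                (q5 | (~q1 & q3)): β-rule — branch into q5  //  (~q1 & q3).
                  branch 2.1.1.2.1 (add q5):
                    × closes — contains both q5 and ~q5.
                  branch 2.1.1.2.2 (add (~q1 & q3)):
                    (~q1 & q3): α-rule — add ~q1, q3.
                    ○ open, literals {q1=false, q3=true, q5=false, q6=true}.
          branch 2.1.2 (add q3):
            (q4 -> q6): β-rule — branch into ~q4  //  q6.
              branch 2.1.2.1 (add ~q4):
                (q5 | (~q1 & q3)): β-rule — branch into q5  //  (~q1 & q3).
                  branch 2.1.2.1.1 (add q5):
                    × closes — contains both q5 and ~q5.
                  branch 2.1.2.1.2 (add (~q1 & q3)):
                    (~q1 & q3): α-rule — add ~q1, q3.
                    ○ open, literals {q1=false, q3=true, q4=false, q5=false}.
              branch 2.1.2.2 (add q6):
                (q5 | (~q1 & q3)): β-rule — branch into q5  //  (~q1 & q3).
                  branch 2.1.2.2.1 (add q5):
                    × closes — contains both q5 and ~q5.
                  branch 2.1.2.2.2 (add (~q1 & q3)):
                    (~q1 & q3): α-rule — add ~q1, q3.
                    ○ open, literals {q1=false, q3=true, q5=false, q6=true}.
      branch 2.2 (add ~(q5 | (~q1 & q3)), ~~q5):
        ~(q5 | (~q1 & q3)): α-rule — add ~q5, ~(~q1 & q3).
        × closes — contains both q5 and ~q5.
6 branches closed, 9 open.
An open branch gives a countermodel: q1=true, q5=true (unmentioned atoms arbitrary); under it the original formula is false.

Not valid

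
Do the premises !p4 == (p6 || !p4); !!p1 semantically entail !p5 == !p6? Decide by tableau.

Initial set: {(!p4 == (p6 || !p4)); !!p1; !(!p5 == !p6)}.
!!p1: drop double negation, giving p1.
(!p4 == (p6 || !p4)): β-rule — branch into !p4, (p6 || !p4)  //  !!p4, !(p6 || !p4).
  branch 1 (add !p4, (p6 || !p4)):
    !(!p5 == !p6): β-rule — branch into !p5, !!p6  //  !!p5, !p6.
      branch 1.1 (add !p5, !!p6):
        (p6 || !p4): β-rule — branch into p6  //  !p4.
          branch 1.1.1 (add p6):
            ○ open, literals {p1=1, p4=0, p5=0, p6=1}.
          branch 1.1.2 (add !p4):
            ○ open, literals {p1=1, p4=0, p5=0, p6=1}.
      branch 1.2 (add !!p5, !p6):
        (p6 || !p4): β-rule — branch into p6  //  !p4.
          branch 1.2.1 (add p6):
            × closes — contains both p6 and !p6.
          branch 1.2.2 (add !p4):
            ○ open, literals {p1=1, p4=0, p5=1, p6=0}.
  branch 2 (add !!p4, !(p6 || !p4)):
    !(p6 || !p4): α-rule — add !p6, !!p4.
    !(!p5 == !p6): β-rule — branch into !p5, !!p6  //  !!p5, !p6.
      branch 2.1 (add !p5, !!p6):
        × closes — contains both p6 and !p6.
      branch 2.2 (add !!p5, !p6):
        ○ open, literals {p1=1, p4=1, p5=1, p6=0}.
2 branches closed, 4 open.
An open branch gives a countermodel: p1=1, p4=0, p5=0, p6=1 (unmentioned atoms arbitrary); the premises hold there but the conclusion fails.

No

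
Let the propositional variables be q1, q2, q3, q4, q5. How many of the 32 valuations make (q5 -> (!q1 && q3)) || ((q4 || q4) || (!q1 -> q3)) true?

Initial set: {((q5 -> (!q1 && q3)) || ((q4 || q4) || (!q1 -> q3)))}.
((q5 -> (!q1 && q3)) || ((q4 || q4) || (!q1 -> q3))): β-rule — branch into (q5 -> (!q1 && q3))  //  ((q4 || q4) || (!q1 -> q3)).
  branch 1 (add (q5 -> (!q1 && q3))):
    (q5 -> (!q1 && q3)): β-rule — branch into !q5  //  (!q1 && q3).
      branch 1.1 (add !q5):
        ○ open, literals {q5=0}.
      branch 1.2 (add (!q1 && q3)):
        (!q1 && q3): α-rule — add !q1, q3.
        ○ open, literals {q1=0, q3=1}.
  branch 2 (add ((q4 || q4) || (!q1 -> q3))):
    ((q4 || q4) || (!q1 -> q3)): β-rule — branch into (q4 || q4)  //  (!q1 -> q3).
      branch 2.1 (add (q4 || q4)):
        (q4 || q4): β-rule — branch into q4  //  q4.
          branch 2.1.1 (add q4):
            ○ open, literals {q4=1}.
          branch 2.1.2 (add q4):
            ○ open, literals {q4=1}.
      branch 2.2 (add (!q1 -> q3)):
        (!q1 -> q3): β-rule — branch into !!q1  //  q3.
          branch 2.2.1 (add !!q1):
            ○ open, literals {q1=1}.
          branch 2.2.2 (add q3):
            ○ open, literals {q3=1}.
0 branches closed, 6 open.
Each open branch fixes some atoms; the unmentioned ones are free. Counting distinct full assignments: branch {q5=0} (q1, q2, q3, q4) contributes 16 new; branch {q1=0, q3=1} (q2, q4, q5) contributes 4 new; branch {q4=1} (q1, q2, q3, q5) contributes 6 new; branch {q4=1} (q1, q2, q3, q5) contributes 0 new; branch {q1=1} (q2, q3, q4, q5) contributes 4 new; branch {q3=1} (q1, q2, q4, q5) contributes 0 new. Total: 30.

30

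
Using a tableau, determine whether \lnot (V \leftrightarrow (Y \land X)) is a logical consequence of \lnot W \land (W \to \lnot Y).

No

Initial set: {(\lnot W \land (W \to \lnot Y)); \lnot \lnot (V \leftrightarrow (Y \land X))}.
(\lnot W \land (W \to \lnot Y)): α-rule — add \lnot W, (W \to \lnot Y).
\lnot \lnot (V \leftrightarrow (Y \land X)): β-rule — branch into V, (Y \land X)  //  \lnot V, \lnot (Y \land X).
  branch 1 (add V, (Y \land X)):
    (Y \land X): α-rule — add Y, X.
    (W \to \lnot Y): β-rule — branch into \lnot W  //  \lnot Y.
      branch 1.1 (add \lnot W):
        ○ open, literals {V=T, W=F, X=T, Y=T}.
      branch 1.2 (add \lnot Y):
        × closes — contains both Y and \lnot Y.
  branch 2 (add \lnot V, \lnot (Y \land X)):
    (W \to \lnot Y): β-rule — branch into \lnot W  //  \lnot Y.
      branch 2.1 (add \lnot W):
        \lnot (Y \land X): β-rule — branch into \lnot Y  //  \lnot X.
          branch 2.1.1 (add \lnot Y):
            ○ open, literals {V=F, W=F, Y=F}.
          branch 2.1.2 (add \lnot X):
            ○ open, literals {V=F, W=F, X=F}.
      branch 2.2 (add \lnot Y):
        \lnot (Y \land X): β-rule — branch into \lnot Y  //  \lnot X.
          branch 2.2.1 (add \lnot Y):
            ○ open, literals {V=F, W=F, Y=F}.
          branch 2.2.2 (add \lnot X):
            ○ open, literals {V=F, W=F, X=F, Y=F}.
1 branch closed, 5 open.
An open branch gives a countermodel: V=T, W=F, X=T, Y=T (unmentioned atoms arbitrary); the premises hold there but the conclusion fails.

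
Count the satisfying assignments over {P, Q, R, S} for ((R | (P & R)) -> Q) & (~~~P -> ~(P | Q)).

Initial set: {(((R | (P & R)) -> Q) & (~~~P -> ~(P | Q)))}.
(((R | (P & R)) -> Q) & (~~~P -> ~(P | Q))): α-rule — add ((R | (P & R)) -> Q), (~~~P -> ~(P | Q)).
((R | (P & R)) -> Q): β-rule — branch into ~(R | (P & R))  //  Q.
  branch 1 (add ~(R | (P & R))):
    ~(R | (P & R)): α-rule — add ~R, ~(P & R).
    (~~~P -> ~(P | Q)): β-rule — branch into ~~~~P  //  ~(P | Q).
      branch 1.1 (add ~~~~P):
        ~~~~P: drop double negation, giving ~~P.
        ~(P & R): β-rule — branch into ~P  //  ~R.
          branch 1.1.1 (add ~P):
            × closes — contains both P and ~P.
          branch 1.1.2 (add ~R):
            ○ open, literals {P=1, R=0}.
      branch 1.2 (add ~(P | Q)):
        ~(P | Q): α-rule — add ~P, ~Q.
        ~(P & R): β-rule — branch into ~P  //  ~R.
          branch 1.2.1 (add ~P):
            ○ open, literals {P=0, Q=0, R=0}.
          branch 1.2.2 (add ~R):
            ○ open, literals {P=0, Q=0, R=0}.
  branch 2 (add Q):
    (~~~P -> ~(P | Q)): β-rule — branch into ~~~~P  //  ~(P | Q).
      branch 2.1 (add ~~~~P):
        ~~~~P: drop double negation, giving ~~P.
        ○ open, literals {P=1, Q=1}.
      branch 2.2 (add ~(P | Q)):
        ~(P | Q): α-rule — add ~P, ~Q.
        × closes — contains both Q and ~Q.
2 branches closed, 4 open.
Each open branch fixes some atoms; the unmentioned ones are free. Counting distinct full assignments: branch {P=1, R=0} (Q, S) contributes 4 new; branch {P=0, Q=0, R=0} (S) contributes 2 new; branch {P=0, Q=0, R=0} (S) contributes 0 new; branch {P=1, Q=1} (R, S) contributes 2 new. Total: 8.

8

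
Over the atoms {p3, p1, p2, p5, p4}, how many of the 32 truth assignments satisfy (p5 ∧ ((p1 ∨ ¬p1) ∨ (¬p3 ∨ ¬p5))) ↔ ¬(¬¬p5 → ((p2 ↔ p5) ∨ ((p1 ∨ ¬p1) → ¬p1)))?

20

Initial set: {((p5 ∧ ((p1 ∨ ¬p1) ∨ (¬p3 ∨ ¬p5))) ↔ ¬(¬¬p5 → ((p2 ↔ p5) ∨ ((p1 ∨ ¬p1) → ¬p1))))}.
((p5 ∧ ((p1 ∨ ¬p1) ∨ (¬p3 ∨ ¬p5))) ↔ ¬(¬¬p5 → ((p2 ↔ p5) ∨ ((p1 ∨ ¬p1) → ¬p1)))): β-rule — branch into (p5 ∧ ((p1 ∨ ¬p1) ∨ (¬p3 ∨ ¬p5))), ¬(¬¬p5 → ((p2 ↔ p5) ∨ ((p1 ∨ ¬p1) → ¬p1)))  //  ¬(p5 ∧ ((p1 ∨ ¬p1) ∨ (¬p3 ∨ ¬p5))), ¬¬(¬¬p5 → ((p2 ↔ p5) ∨ ((p1 ∨ ¬p1) → ¬p1))).
  branch 1 (add (p5 ∧ ((p1 ∨ ¬p1) ∨ (¬p3 ∨ ¬p5))), ¬(¬¬p5 → ((p2 ↔ p5) ∨ ((p1 ∨ ¬p1) → ¬p1)))):
    (p5 ∧ ((p1 ∨ ¬p1) ∨ (¬p3 ∨ ¬p5))): α-rule — add p5, ((p1 ∨ ¬p1) ∨ (¬p3 ∨ ¬p5)).
    ¬(¬¬p5 → ((p2 ↔ p5) ∨ ((p1 ∨ ¬p1) → ¬p1))): α-rule — add ¬¬p5, ¬((p2 ↔ p5) ∨ ((p1 ∨ ¬p1) → ¬p1)).
    ¬¬p5: drop double negation, giving p5.
    ¬((p2 ↔ p5) ∨ ((p1 ∨ ¬p1) → ¬p1)): α-rule — add ¬(p2 ↔ p5), ¬((p1 ∨ ¬p1) → ¬p1).
    ¬((p1 ∨ ¬p1) → ¬p1): α-rule — add (p1 ∨ ¬p1), ¬¬p1.
    ((p1 ∨ ¬p1) ∨ (¬p3 ∨ ¬p5)): β-rule — branch into (p1 ∨ ¬p1)  //  (¬p3 ∨ ¬p5).
      branch 1.1 (add (p1 ∨ ¬p1)):
        ¬(p2 ↔ p5): β-rule — branch into p2, ¬p5  //  ¬p2, p5.
          branch 1.1.1 (add p2, ¬p5):
            × closes — contains both p5 and ¬p5.
          branch 1.1.2 (add ¬p2, p5):
            (p1 ∨ ¬p1): β-rule — branch into p1  //  ¬p1.
              branch 1.1.2.1 (add p1):
                (p1 ∨ ¬p1): β-rule — branch into p1  //  ¬p1.
                  branch 1.1.2.1.1 (add p1):
                    ○ open, literals {p1=1, p2=0, p5=1}.
                  branch 1.1.2.1.2 (add ¬p1):
                    × closes — contains both p1 and ¬p1.
              branch 1.1.2.2 (add ¬p1):
                × closes — contains both p1 and ¬p1.
      branch 1.2 (add (¬p3 ∨ ¬p5)):
        ¬(p2 ↔ p5): β-rule — branch into p2, ¬p5  //  ¬p2, p5.
          branch 1.2.1 (add p2, ¬p5):
            × closes — contains both p5 and ¬p5.
          branch 1.2.2 (add ¬p2, p5):
            (p1 ∨ ¬p1): β-rule — branch into p1  //  ¬p1.
              branch 1.2.2.1 (add p1):
                (¬p3 ∨ ¬p5): β-rule — branch into ¬p3  //  ¬p5.
                  branch 1.2.2.1.1 (add ¬p3):
                    ○ open, literals {p1=1, p2=0, p3=0, p5=1}.
                  branch 1.2.2.1.2 (add ¬p5):
                    × closes — contains both p5 and ¬p5.
              branch 1.2.2.2 (add ¬p1):
                × closes — contains both p1 and ¬p1.
  branch 2 (add ¬(p5 ∧ ((p1 ∨ ¬p1) ∨ (¬p3 ∨ ¬p5))), ¬¬(¬¬p5 → ((p2 ↔ p5) ∨ ((p1 ∨ ¬p1) → ¬p1)))):
    ¬(p5 ∧ ((p1 ∨ ¬p1) ∨ (¬p3 ∨ ¬p5))): β-rule — branch into ¬p5  //  ¬((p1 ∨ ¬p1) ∨ (¬p3 ∨ ¬p5)).
      branch 2.1 (add ¬p5):
        ¬¬(¬¬p5 → ((p2 ↔ p5) ∨ ((p1 ∨ ¬p1) → ¬p1))): β-rule — branch into ¬¬¬p5  //  ((p2 ↔ p5) ∨ ((p1 ∨ ¬p1) → ¬p1)).
          branch 2.1.1 (add ¬¬¬p5):
            ¬¬¬p5: drop double negation, giving ¬p5.
            ○ open, literals {p5=0}.
          branch 2.1.2 (add ((p2 ↔ p5) ∨ ((p1 ∨ ¬p1) → ¬p1))):
            ((p2 ↔ p5) ∨ ((p1 ∨ ¬p1) → ¬p1)): β-rule — branch into (p2 ↔ p5)  //  ((p1 ∨ ¬p1) → ¬p1).
              branch 2.1.2.1 (add (p2 ↔ p5)):
                (p2 ↔ p5): β-rule — branch into p2, p5  //  ¬p2, ¬p5.
                  branch 2.1.2.1.1 (add p2, p5):
                    × closes — contains both p5 and ¬p5.
                  branch 2.1.2.1.2 (add ¬p2, ¬p5):
                    ○ open, literals {p2=0, p5=0}.
              branch 2.1.2.2 (add ((p1 ∨ ¬p1) → ¬p1)):
                ((p1 ∨ ¬p1) → ¬p1): β-rule — branch into ¬(p1 ∨ ¬p1)  //  ¬p1.
                  branch 2.1.2.2.1 (add ¬(p1 ∨ ¬p1)):
                    ¬(p1 ∨ ¬p1): α-rule — add ¬p1, ¬¬p1.
                    × closes — contains both p1 and ¬p1.
                  branch 2.1.2.2.2 (add ¬p1):
                    ○ open, literals {p1=0, p5=0}.
      branch 2.2 (add ¬((p1 ∨ ¬p1) ∨ (¬p3 ∨ ¬p5))):
        ¬((p1 ∨ ¬p1) ∨ (¬p3 ∨ ¬p5)): α-rule — add ¬(p1 ∨ ¬p1), ¬(¬p3 ∨ ¬p5).
        ¬(p1 ∨ ¬p1): α-rule — add ¬p1, ¬¬p1.
        × closes — contains both p1 and ¬p1.
9 branches closed, 5 open.
Each open branch fixes some atoms; the unmentioned ones are free. Counting distinct full assignments: branch {p1=1, p2=0, p5=1} (p3, p4) contributes 4 new; branch {p1=1, p2=0, p3=0, p5=1} (p4) contributes 0 new; branch {p5=0} (p3, p1, p2, p4) contributes 16 new; branch {p2=0, p5=0} (p3, p1, p4) contributes 0 new; branch {p1=0, p5=0} (p3, p2, p4) contributes 0 new. Total: 20.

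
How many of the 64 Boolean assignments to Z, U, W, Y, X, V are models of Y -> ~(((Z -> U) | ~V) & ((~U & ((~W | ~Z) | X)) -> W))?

42

Initial set: {(Y -> ~(((Z -> U) | ~V) & ((~U & ((~W | ~Z) | X)) -> W)))}.
(Y -> ~(((Z -> U) | ~V) & ((~U & ((~W | ~Z) | X)) -> W))): β-rule — branch into ~Y  //  ~(((Z -> U) | ~V) & ((~U & ((~W | ~Z) | X)) -> W)).
  branch 1 (add ~Y):
    ○ open, literals {Y=0}.
  branch 2 (add ~(((Z -> U) | ~V) & ((~U & ((~W | ~Z) | X)) -> W))):
    ~(((Z -> U) | ~V) & ((~U & ((~W | ~Z) | X)) -> W)): β-rule — branch into ~((Z -> U) | ~V)  //  ~((~U & ((~W | ~Z) | X)) -> W).
      branch 2.1 (add ~((Z -> U) | ~V)):
        ~((Z -> U) | ~V): α-rule — add ~(Z -> U), ~~V.
        ~(Z -> U): α-rule — add Z, ~U.
        ○ open, literals {U=0, V=1, Z=1}.
      branch 2.2 (add ~((~U & ((~W | ~Z) | X)) -> W)):
        ~((~U & ((~W | ~Z) | X)) -> W): α-rule — add (~U & ((~W | ~Z) | X)), ~W.
        (~U & ((~W | ~Z) | X)): α-rule — add ~U, ((~W | ~Z) | X).
        ((~W | ~Z) | X): β-rule — branch into (~W | ~Z)  //  X.
          branch 2.2.1 (add (~W | ~Z)):
            (~W | ~Z): β-rule — branch into ~W  //  ~Z.
              branch 2.2.1.1 (add ~W):
                ○ open, literals {U=0, W=0}.
              branch 2.2.1.2 (add ~Z):
                ○ open, literals {U=0, W=0, Z=0}.
          branch 2.2.2 (add X):
            ○ open, literals {U=0, W=0, X=1}.
0 branches closed, 5 open.
Each open branch fixes some atoms; the unmentioned ones are free. Counting distinct full assignments: branch {Y=0} (Z, U, W, X, V) contributes 32 new; branch {U=0, V=1, Z=1} (W, Y, X) contributes 4 new; branch {U=0, W=0} (Z, Y, X, V) contributes 6 new; branch {U=0, W=0, Z=0} (Y, X, V) contributes 0 new; branch {U=0, W=0, X=1} (Z, Y, V) contributes 0 new. Total: 42.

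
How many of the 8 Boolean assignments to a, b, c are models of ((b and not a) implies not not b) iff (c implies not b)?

6

Initial set: {T (((b and not a) implies not not b) iff (c implies not b))}.
T (((b and not a) implies not not b) iff (c implies not b)): β-rule — branch into T ((b and not a) implies not not b), T (c implies not b)  //  F ((b and not a) implies not not b), F (c implies not b).
  branch 1 (add T ((b and not a) implies not not b), T (c implies not b)):
    T ((b and not a) implies not not b): β-rule — branch into F (b and not a)  //  T not not b.
      branch 1.1 (add F (b and not a)):
        T (c implies not b): β-rule — branch into F c  //  T not b.
          branch 1.1.1 (add F c):
            F (b and not a): β-rule — branch into F b  //  F not a.
              branch 1.1.1.1 (add F b):
                ○ open, literals {b=0, c=0}.
              branch 1.1.1.2 (add F not a):
                ○ open, literals {a=1, c=0}.
          branch 1.1.2 (add T not b):
            F (b and not a): β-rule — branch into F b  //  F not a.
              branch 1.1.2.1 (add F b):
                ○ open, literals {b=0}.
              branch 1.1.2.2 (add F not a):
                ○ open, literals {a=1, b=0}.
      branch 1.2 (add T not not b):
        T not not b: drop double negation, giving T b.
        T (c implies not b): β-rule — branch into F c  //  T not b.
          branch 1.2.1 (add F c):
            ○ open, literals {b=1, c=0}.
          branch 1.2.2 (add T not b):
            × closes — contains both b and not b.
  branch 2 (add F ((b and not a) implies not not b), F (c implies not b)):
    F ((b and not a) implies not not b): α-rule — add T (b and not a), F not not b.
    F (c implies not b): α-rule — add T c, F not b.
    T (b and not a): α-rule — add T b, T not a.
    F not not b: drop double negation, giving F b.
    × closes — contains both b and not b.
2 branches closed, 5 open.
Each open branch fixes some atoms; the unmentioned ones are free. Counting distinct full assignments: branch {b=0, c=0} (a) contributes 2 new; branch {a=1, c=0} (b) contributes 1 new; branch {b=0} (a, c) contributes 2 new; branch {a=1, b=0} (c) contributes 0 new; branch {b=1, c=0} (a) contributes 1 new. Total: 6.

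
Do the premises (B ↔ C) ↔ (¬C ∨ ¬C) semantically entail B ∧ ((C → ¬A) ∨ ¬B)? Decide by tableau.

No

Initial set: {((B ↔ C) ↔ (¬C ∨ ¬C)); ¬(B ∧ ((C → ¬A) ∨ ¬B))}.
((B ↔ C) ↔ (¬C ∨ ¬C)): β-rule — branch into (B ↔ C), (¬C ∨ ¬C)  //  ¬(B ↔ C), ¬(¬C ∨ ¬C).
  branch 1 (add (B ↔ C), (¬C ∨ ¬C)):
    ¬(B ∧ ((C → ¬A) ∨ ¬B)): β-rule — branch into ¬B  //  ¬((C → ¬A) ∨ ¬B).
      branch 1.1 (add ¬B):
        (B ↔ C): β-rule — branch into B, C  //  ¬B, ¬C.
          branch 1.1.1 (add B, C):
            × closes — contains both B and ¬B.
          branch 1.1.2 (add ¬B, ¬C):
            (¬C ∨ ¬C): β-rule — branch into ¬C  //  ¬C.
              branch 1.1.2.1 (add ¬C):
                ○ open, literals {B=false, C=false}.
              branch 1.1.2.2 (add ¬C):
                ○ open, literals {B=false, C=false}.
      branch 1.2 (add ¬((C → ¬A) ∨ ¬B)):
        ¬((C → ¬A) ∨ ¬B): α-rule — add ¬(C → ¬A), ¬¬B.
        ¬(C → ¬A): α-rule — add C, ¬¬A.
        (B ↔ C): β-rule — branch into B, C  //  ¬B, ¬C.
          branch 1.2.1 (add B, C):
            (¬C ∨ ¬C): β-rule — branch into ¬C  //  ¬C.
              branch 1.2.1.1 (add ¬C):
                × closes — contains both C and ¬C.
              branch 1.2.1.2 (add ¬C):
                × closes — contains both C and ¬C.
          branch 1.2.2 (add ¬B, ¬C):
            × closes — contains both B and ¬B.
  branch 2 (add ¬(B ↔ C), ¬(¬C ∨ ¬C)):
    ¬(¬C ∨ ¬C): α-rule — add ¬¬C, ¬¬C.
    ¬(B ∧ ((C → ¬A) ∨ ¬B)): β-rule — branch into ¬B  //  ¬((C → ¬A) ∨ ¬B).
      branch 2.1 (add ¬B):
        ¬(B ↔ C): β-rule — branch into B, ¬C  //  ¬B, C.
          branch 2.1.1 (add B, ¬C):
            × closes — contains both B and ¬B.
          branch 2.1.2 (add ¬B, C):
            ○ open, literals {B=false, C=true}.
      branch 2.2 (add ¬((C → ¬A) ∨ ¬B)):
        ¬((C → ¬A) ∨ ¬B): α-rule — add ¬(C → ¬A), ¬¬B.
        ¬(C → ¬A): α-rule — add C, ¬¬A.
        ¬(B ↔ C): β-rule — branch into B, ¬C  //  ¬B, C.
          branch 2.2.1 (add B, ¬C):
            × closes — contains both C and ¬C.
          branch 2.2.2 (add ¬B, C):
            × closes — contains both B and ¬B.
7 branches closed, 3 open.
An open branch gives a countermodel: B=false, C=false (unmentioned atoms arbitrary); the premises hold there but the conclusion fails.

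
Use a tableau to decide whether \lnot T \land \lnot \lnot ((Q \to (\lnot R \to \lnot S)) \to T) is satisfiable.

Initial set: {(\lnot T \land \lnot \lnot ((Q \to (\lnot R \to \lnot S)) \to T))}.
(\lnot T \land \lnot \lnot ((Q \to (\lnot R \to \lnot S)) \to T)): α-rule — add \lnot T, \lnot \lnot ((Q \to (\lnot R \to \lnot S)) \to T).
\lnot \lnot ((Q \to (\lnot R \to \lnot S)) \to T): drop double negation, giving ((Q \to (\lnot R \to \lnot S)) \to T).
((Q \to (\lnot R \to \lnot S)) \to T): β-rule — branch into \lnot (Q \to (\lnot R \to \lnot S))  //  T.
  branch 1 (add \lnot (Q \to (\lnot R \to \lnot S))):
    \lnot (Q \to (\lnot R \to \lnot S)): α-rule — add Q, \lnot (\lnot R \to \lnot S).
    \lnot (\lnot R \to \lnot S): α-rule — add \lnot R, \lnot \lnot S.
    ○ open, literals {Q=1, R=0, S=1, T=0}.
  branch 2 (add T):
    × closes — contains both T and \lnot T.
1 branch closed, 1 open.
An open branch gives a satisfying assignment: Q=1, R=0, S=1, T=0.

Satisfiable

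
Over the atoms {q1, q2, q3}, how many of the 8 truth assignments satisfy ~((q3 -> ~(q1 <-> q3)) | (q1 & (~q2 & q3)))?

Initial set: {~((q3 -> ~(q1 <-> q3)) | (q1 & (~q2 & q3)))}.
~((q3 -> ~(q1 <-> q3)) | (q1 & (~q2 & q3))): α-rule — add ~(q3 -> ~(q1 <-> q3)), ~(q1 & (~q2 & q3)).
~(q3 -> ~(q1 <-> q3)): α-rule — add q3, ~~(q1 <-> q3).
~(q1 & (~q2 & q3)): β-rule — branch into ~q1  //  ~(~q2 & q3).
  branch 1 (add ~q1):
    ~~(q1 <-> q3): β-rule — branch into q1, q3  //  ~q1, ~q3.
      branch 1.1 (add q1, q3):
        × closes — contains both q1 and ~q1.
      branch 1.2 (add ~q1, ~q3):
        × closes — contains both q3 and ~q3.
  branch 2 (add ~(~q2 & q3)):
    ~~(q1 <-> q3): β-rule — branch into q1, q3  //  ~q1, ~q3.
      branch 2.1 (add q1, q3):
        ~(~q2 & q3): β-rule — branch into ~~q2  //  ~q3.
          branch 2.1.1 (add ~~q2):
            ○ open, literals {q1=T, q2=T, q3=T}.
          branch 2.1.2 (add ~q3):
            × closes — contains both q3 and ~q3.
      branch 2.2 (add ~q1, ~q3):
        × closes — contains both q3 and ~q3.
4 branches closed, 1 open.
Each open branch fixes some atoms; the unmentioned ones are free. Counting distinct full assignments: branch {q1=T, q2=T, q3=T} (none free) contributes 1 new. Total: 1.

1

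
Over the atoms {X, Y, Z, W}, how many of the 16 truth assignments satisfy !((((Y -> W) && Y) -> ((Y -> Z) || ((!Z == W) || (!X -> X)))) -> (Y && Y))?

8

Initial set: {T !((((Y -> W) && Y) -> ((Y -> Z) || ((!Z == W) || (!X -> X)))) -> (Y && Y))}.
T !((((Y -> W) && Y) -> ((Y -> Z) || ((!Z == W) || (!X -> X)))) -> (Y && Y)): α-rule — add T (((Y -> W) && Y) -> ((Y -> Z) || ((!Z == W) || (!X -> X)))), F (Y && Y).
T (((Y -> W) && Y) -> ((Y -> Z) || ((!Z == W) || (!X -> X)))): β-rule — branch into F ((Y -> W) && Y)  //  T ((Y -> Z) || ((!Z == W) || (!X -> X))).
  branch 1 (add F ((Y -> W) && Y)):
    F (Y && Y): β-rule — branch into F Y  //  F Y.
      branch 1.1 (add F Y):
        F ((Y -> W) && Y): β-rule — branch into F (Y -> W)  //  F Y.
          branch 1.1.1 (add F (Y -> W)):
            F (Y -> W): α-rule — add T Y, F W.
            × closes — contains both Y and !Y.
          branch 1.1.2 (add F Y):
            ○ open, literals {Y=F}.
      branch 1.2 (add F Y):
        F ((Y -> W) && Y): β-rule — branch into F (Y -> W)  //  F Y.
          branch 1.2.1 (add F (Y -> W)):
            F (Y -> W): α-rule — add T Y, F W.
            × closes — contains both Y and !Y.
          branch 1.2.2 (add F Y):
            ○ open, literals {Y=F}.
  branch 2 (add T ((Y -> Z) || ((!Z == W) || (!X -> X)))):
    F (Y && Y): β-rule — branch into F Y  //  F Y.
      branch 2.1 (add F Y):
        T ((Y -> Z) || ((!Z == W) || (!X -> X))): β-rule — branch into T (Y -> Z)  //  T ((!Z == W) || (!X -> X)).
          branch 2.1.1 (add T (Y -> Z)):
            T (Y -> Z): β-rule — branch into F Y  //  T Z.
              branch 2.1.1.1 (add F Y):
                ○ open, literals {Y=F}.
              branch 2.1.1.2 (add T Z):
                ○ open, literals {Y=F, Z=T}.
          branch 2.1.2 (add T ((!Z == W) || (!X -> X))):
            T ((!Z == W) || (!X -> X)): β-rule — branch into T (!Z == W)  //  T (!X -> X).
              branch 2.1.2.1 (add T (!Z == W)):
                T (!Z == W): β-rule — branch into T !Z, T W  //  F !Z, F W.
                  branch 2.1.2.1.1 (add T !Z, T W):
                    ○ open, literals {W=T, Y=F, Z=F}.
                  branch 2.1.2.1.2 (add F !Z, F W):
                    ○ open, literals {W=F, Y=F, Z=T}.
              branch 2.1.2.2 (add T (!X -> X)):
                T (!X -> X): β-rule — branch into F !X  //  T X.
                  branch 2.1.2.2.1 (add F !X):
                    ○ open, literals {X=T, Y=F}.
                  branch 2.1.2.2.2 (add T X):
                    ○ open, literals {X=T, Y=F}.
      branch 2.2 (add F Y):
        T ((Y -> Z) || ((!Z == W) || (!X -> X))): β-rule — branch into T (Y -> Z)  //  T ((!Z == W) || (!X -> X)).
          branch 2.2.1 (add T (Y -> Z)):
            T (Y -> Z): β-rule — branch into F Y  //  T Z.
              branch 2.2.1.1 (add F Y):
                ○ open, literals {Y=F}.
              branch 2.2.1.2 (add T Z):
                ○ open, literals {Y=F, Z=T}.
          branch 2.2.2 (add T ((!Z == W) || (!X -> X))):
            T ((!Z == W) || (!X -> X)): β-rule — branch into T (!Z == W)  //  T (!X -> X).
              branch 2.2.2.1 (add T (!Z == W)):
                T (!Z == W): β-rule — branch into T !Z, T W  //  F !Z, F W.
                  branch 2.2.2.1.1 (add T !Z, T W):
                    ○ open, literals {W=T, Y=F, Z=F}.
                  branch 2.2.2.1.2 (add F !Z, F W):
                    ○ open, literals {W=F, Y=F, Z=T}.
              branch 2.2.2.2 (add T (!X -> X)):
                T (!X -> X): β-rule — branch into F !X  //  T X.
                  branch 2.2.2.2.1 (add F !X):
                    ○ open, literals {X=T, Y=F}.
                  branch 2.2.2.2.2 (add T X):
                    ○ open, literals {X=T, Y=F}.
2 branches closed, 14 open.
Each open branch fixes some atoms; the unmentioned ones are free. Counting distinct full assignments: branch {Y=F} (X, Z, W) contributes 8 new; branch {Y=F} (X, Z, W) contributes 0 new; branch {Y=F} (X, Z, W) contributes 0 new; branch {Y=F, Z=T} (X, W) contributes 0 new; branch {W=T, Y=F, Z=F} (X) contributes 0 new; branch {W=F, Y=F, Z=T} (X) contributes 0 new; branch {X=T, Y=F} (Z, W) contributes 0 new; branch {X=T, Y=F} (Z, W) contributes 0 new; branch {Y=F} (X, Z, W) contributes 0 new; branch {Y=F, Z=T} (X, W) contributes 0 new; branch {W=T, Y=F, Z=F} (X) contributes 0 new; branch {W=F, Y=F, Z=T} (X) contributes 0 new; branch {X=T, Y=F} (Z, W) contributes 0 new; branch {X=T, Y=F} (Z, W) contributes 0 new. Total: 8.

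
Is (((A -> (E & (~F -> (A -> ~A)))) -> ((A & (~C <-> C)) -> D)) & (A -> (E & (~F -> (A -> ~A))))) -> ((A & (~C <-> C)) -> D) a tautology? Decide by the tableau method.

Valid

Assume the negation and expand:
Initial set: {F ((((A -> (E & (~F -> (A -> ~A)))) -> ((A & (~C <-> C)) -> D)) & (A -> (E & (~F -> (A -> ~A))))) -> ((A & (~C <-> C)) -> D))}.
F ((((A -> (E & (~F -> (A -> ~A)))) -> ((A & (~C <-> C)) -> D)) & (A -> (E & (~F -> (A -> ~A))))) -> ((A & (~C <-> C)) -> D)): α-rule — add T (((A -> (E & (~F -> (A -> ~A)))) -> ((A & (~C <-> C)) -> D)) & (A -> (E & (~F -> (A -> ~A))))), F ((A & (~C <-> C)) -> D).
T (((A -> (E & (~F -> (A -> ~A)))) -> ((A & (~C <-> C)) -> D)) & (A -> (E & (~F -> (A -> ~A))))): α-rule — add T ((A -> (E & (~F -> (A -> ~A)))) -> ((A & (~C <-> C)) -> D)), T (A -> (E & (~F -> (A -> ~A)))).
F ((A & (~C <-> C)) -> D): α-rule — add T (A & (~C <-> C)), F D.
T (A & (~C <-> C)): α-rule — add T A, T (~C <-> C).
T ((A -> (E & (~F -> (A -> ~A)))) -> ((A & (~C <-> C)) -> D)): β-rule — branch into F (A -> (E & (~F -> (A -> ~A))))  //  T ((A & (~C <-> C)) -> D).
  branch 1 (add F (A -> (E & (~F -> (A -> ~A))))):
    F (A -> (E & (~F -> (A -> ~A)))): α-rule — add T A, F (E & (~F -> (A -> ~A))).
    T (A -> (E & (~F -> (A -> ~A)))): β-rule — branch into F A  //  T (E & (~F -> (A -> ~A))).
      branch 1.1 (add F A):
        × closes — contains both A and ~A.
      branch 1.2 (add T (E & (~F -> (A -> ~A)))):
        T (E & (~F -> (A -> ~A))): α-rule — add T E, T (~F -> (A -> ~A)).
        T (~C <-> C): β-rule — branch into T ~C, T C  //  F ~C, F C.
          branch 1.2.1 (add T ~C, T C):
            × closes — contains both C and ~C.
          branch 1.2.2 (add F ~C, F C):
            × closes — contains both C and ~C.
  branch 2 (add T ((A & (~C <-> C)) -> D)):
    T (A -> (E & (~F -> (A -> ~A)))): β-rule — branch into F A  //  T (E & (~F -> (A -> ~A))).
      branch 2.1 (add F A):
        × closes — contains both A and ~A.
      branch 2.2 (add T (E & (~F -> (A -> ~A)))):
        T (E & (~F -> (A -> ~A))): α-rule — add T E, T (~F -> (A -> ~A)).
        T (~C <-> C): β-rule — branch into T ~C, T C  //  F ~C, F C.
          branch 2.2.1 (add T ~C, T C):
            × closes — contains both C and ~C.
          branch 2.2.2 (add F ~C, F C):
            × closes — contains both C and ~C.
All 6 branches close.
Every branch closed, so the negation is unsatisfiable and the formula is valid.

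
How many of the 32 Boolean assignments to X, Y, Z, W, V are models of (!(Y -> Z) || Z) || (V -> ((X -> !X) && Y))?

Initial set: {T ((!(Y -> Z) || Z) || (V -> ((X -> !X) && Y)))}.
T ((!(Y -> Z) || Z) || (V -> ((X -> !X) && Y))): β-rule — branch into T (!(Y -> Z) || Z)  //  T (V -> ((X -> !X) && Y)).
  branch 1 (add T (!(Y -> Z) || Z)):
    T (!(Y -> Z) || Z): β-rule — branch into T !(Y -> Z)  //  T Z.
      branch 1.1 (add T !(Y -> Z)):
        T !(Y -> Z): α-rule — add T Y, F Z.
        ○ open, literals {Y=T, Z=F}.
      branch 1.2 (add T Z):
        ○ open, literals {Z=T}.
  branch 2 (add T (V -> ((X -> !X) && Y))):
    T (V -> ((X -> !X) && Y)): β-rule — branch into F V  //  T ((X -> !X) && Y).
      branch 2.1 (add F V):
        ○ open, literals {V=F}.
      branch 2.2 (add T ((X -> !X) && Y)):
        T ((X -> !X) && Y): α-rule — add T (X -> !X), T Y.
        T (X -> !X): β-rule — branch into F X  //  T !X.
          branch 2.2.1 (add F X):
            ○ open, literals {X=F, Y=T}.
          branch 2.2.2 (add T !X):
            ○ open, literals {X=F, Y=T}.
0 branches closed, 5 open.
Each open branch fixes some atoms; the unmentioned ones are free. Counting distinct full assignments: branch {Y=T, Z=F} (X, W, V) contributes 8 new; branch {Z=T} (X, Y, W, V) contributes 16 new; branch {V=F} (X, Y, Z, W) contributes 4 new; branch {X=F, Y=T} (Z, W, V) contributes 0 new; branch {X=F, Y=T} (Z, W, V) contributes 0 new. Total: 28.

28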